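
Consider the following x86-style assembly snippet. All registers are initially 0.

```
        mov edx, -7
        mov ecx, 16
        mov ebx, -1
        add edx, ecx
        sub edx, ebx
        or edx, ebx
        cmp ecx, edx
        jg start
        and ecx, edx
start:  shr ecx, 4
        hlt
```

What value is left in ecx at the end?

1

after mov edx, -7: edx=-7
after mov ecx, 16: ecx=16
after mov ebx, -1: ebx=-1
after add edx, ecx: edx=(-7)+16=9
after sub edx, ebx: edx=9-(-1)=10
after or edx, ebx: edx=10|(-1)=-1
cmp ecx, edx  (cmp 16,-1)
jg start: taken
after shr ecx, 4: ecx=16>>4=1
halt.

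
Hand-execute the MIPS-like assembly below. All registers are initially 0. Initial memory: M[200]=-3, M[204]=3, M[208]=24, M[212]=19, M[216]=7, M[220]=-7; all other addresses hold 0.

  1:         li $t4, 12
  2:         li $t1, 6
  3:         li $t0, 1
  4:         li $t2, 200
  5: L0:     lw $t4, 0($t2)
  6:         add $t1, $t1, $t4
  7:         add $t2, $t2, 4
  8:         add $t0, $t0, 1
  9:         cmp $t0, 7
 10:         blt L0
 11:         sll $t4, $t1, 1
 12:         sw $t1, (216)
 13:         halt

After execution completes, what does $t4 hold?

li $t4, 12 → $t4=12
li $t1, 6 → $t1=6
li $t0, 1 → $t0=1
li $t2, 200 → $t2=200
lw $t4, 0($t2) → $t4=M[200]=-3
add $t1, $t1, $t4 → $t1=6+(-3)=3
add $t2, $t2, 4 → $t2=200+4=204
add $t0, $t0, 1 → $t0=1+1=2
cmp $t0, 7  (cmp 2,7)
blt L0: taken
lw $t4, 0($t2) → $t4=M[204]=3
add $t1, $t1, $t4 → $t1=3+3=6
add $t2, $t2, 4 → $t2=204+4=208
add $t0, $t0, 1 → $t0=2+1=3
cmp $t0, 7  (cmp 3,7)
blt L0: taken
lw $t4, 0($t2) → $t4=M[208]=24
add $t1, $t1, $t4 → $t1=6+24=30
add $t2, $t2, 4 → $t2=208+4=212
add $t0, $t0, 1 → $t0=3+1=4
cmp $t0, 7  (cmp 4,7)
blt L0: taken
lw $t4, 0($t2) → $t4=M[212]=19
add $t1, $t1, $t4 → $t1=30+19=49
add $t2, $t2, 4 → $t2=212+4=216
add $t0, $t0, 1 → $t0=4+1=5
cmp $t0, 7  (cmp 5,7)
blt L0: taken
lw $t4, 0($t2) → $t4=M[216]=7
add $t1, $t1, $t4 → $t1=49+7=56
add $t2, $t2, 4 → $t2=216+4=220
add $t0, $t0, 1 → $t0=5+1=6
cmp $t0, 7  (cmp 6,7)
blt L0: taken
lw $t4, 0($t2) → $t4=M[220]=-7
add $t1, $t1, $t4 → $t1=56+(-7)=49
add $t2, $t2, 4 → $t2=220+4=224
add $t0, $t0, 1 → $t0=6+1=7
cmp $t0, 7  (cmp 7,7)
blt L0: not taken
sll $t4, $t1, 1 → $t4=49<<1=98
sw $t1, (216) → M[216]=49
halt.

98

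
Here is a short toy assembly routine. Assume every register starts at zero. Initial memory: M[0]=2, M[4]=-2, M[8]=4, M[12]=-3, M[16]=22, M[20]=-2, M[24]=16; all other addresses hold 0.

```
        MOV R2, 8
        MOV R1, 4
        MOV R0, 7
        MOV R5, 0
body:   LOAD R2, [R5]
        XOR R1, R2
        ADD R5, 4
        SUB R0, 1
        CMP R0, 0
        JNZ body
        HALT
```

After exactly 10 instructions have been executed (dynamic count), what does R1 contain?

MOV R2, 8 → R2=8
MOV R1, 4 → R1=4
MOV R0, 7 → R0=7
MOV R5, 0 → R5=0
LOAD R2, [R5] → R2=M[0]=2
XOR R1, R2 → R1=4^2=6
ADD R5, 4 → R5=0+4=4
SUB R0, 1 → R0=7-1=6
CMP R0, 0  (cmp 6,0)
JNZ body: taken
After step 10: R1 = 6.

6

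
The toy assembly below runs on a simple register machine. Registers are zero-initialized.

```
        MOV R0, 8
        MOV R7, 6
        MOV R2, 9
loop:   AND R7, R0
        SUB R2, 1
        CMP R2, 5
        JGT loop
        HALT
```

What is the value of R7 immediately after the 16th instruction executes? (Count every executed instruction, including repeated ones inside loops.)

after MOV R0, 8: R0=8
after MOV R7, 6: R7=6
after MOV R2, 9: R2=9
after AND R7, R0: R7=6&8=0
after SUB R2, 1: R2=9-1=8
CMP R2, 5  (cmp 8,5)
JGT loop: taken
after AND R7, R0: R7=0&8=0
after SUB R2, 1: R2=8-1=7
CMP R2, 5  (cmp 7,5)
JGT loop: taken
after AND R7, R0: R7=0&8=0
after SUB R2, 1: R2=7-1=6
CMP R2, 5  (cmp 6,5)
JGT loop: taken
after AND R7, R0: R7=0&8=0
After step 16: R7 = 0.

0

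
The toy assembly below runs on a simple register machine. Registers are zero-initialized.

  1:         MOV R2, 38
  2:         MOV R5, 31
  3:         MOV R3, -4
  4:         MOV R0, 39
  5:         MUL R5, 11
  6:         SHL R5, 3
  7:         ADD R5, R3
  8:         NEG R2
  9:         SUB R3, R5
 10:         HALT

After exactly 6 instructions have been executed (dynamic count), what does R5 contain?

2728

after MOV R2, 38: R2=38
after MOV R5, 31: R5=31
after MOV R3, -4: R3=-4
after MOV R0, 39: R0=39
after MUL R5, 11: R5=31*11=341
after SHL R5, 3: R5=341<<3=2728
After step 6: R5 = 2728.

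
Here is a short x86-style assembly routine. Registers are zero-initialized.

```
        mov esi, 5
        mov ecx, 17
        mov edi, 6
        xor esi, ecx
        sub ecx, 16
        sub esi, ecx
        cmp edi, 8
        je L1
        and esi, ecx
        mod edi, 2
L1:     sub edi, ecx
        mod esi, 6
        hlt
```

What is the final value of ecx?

esi=5
ecx=17
edi=6
esi=5^17=20
ecx=17-16=1
esi=20-1=19
cmp edi, 8  (cmp 6,8)
je L1: not taken
esi=19&1=1
edi=6%2=0
edi=0-1=-1
esi=1%6=1
halt.

1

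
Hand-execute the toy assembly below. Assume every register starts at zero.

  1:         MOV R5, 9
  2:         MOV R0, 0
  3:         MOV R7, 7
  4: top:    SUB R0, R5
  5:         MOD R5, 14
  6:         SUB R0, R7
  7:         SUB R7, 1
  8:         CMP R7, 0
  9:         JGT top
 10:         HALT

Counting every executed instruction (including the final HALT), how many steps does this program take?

R5=9
R0=0
R7=7
R0=0-9=-9
R5=9%14=9
R0=(-9)-7=-16
R7=7-1=6
CMP R7, 0  (cmp 6,0)
JGT top: taken
R0=(-16)-9=-25
R5=9%14=9
R0=(-25)-6=-31
R7=6-1=5
CMP R7, 0  (cmp 5,0)
JGT top: taken
R0=(-31)-9=-40
R5=9%14=9
R0=(-40)-5=-45
R7=5-1=4
CMP R7, 0  (cmp 4,0)
JGT top: taken
R0=(-45)-9=-54
R5=9%14=9
R0=(-54)-4=-58
R7=4-1=3
CMP R7, 0  (cmp 3,0)
JGT top: taken
R0=(-58)-9=-67
R5=9%14=9
R0=(-67)-3=-70
R7=3-1=2
CMP R7, 0  (cmp 2,0)
JGT top: taken
R0=(-70)-9=-79
R5=9%14=9
R0=(-79)-2=-81
R7=2-1=1
CMP R7, 0  (cmp 1,0)
JGT top: taken
R0=(-81)-9=-90
R5=9%14=9
R0=(-90)-1=-91
R7=1-1=0
CMP R7, 0  (cmp 0,0)
JGT top: not taken
halt.
Total executed instructions: 46.

46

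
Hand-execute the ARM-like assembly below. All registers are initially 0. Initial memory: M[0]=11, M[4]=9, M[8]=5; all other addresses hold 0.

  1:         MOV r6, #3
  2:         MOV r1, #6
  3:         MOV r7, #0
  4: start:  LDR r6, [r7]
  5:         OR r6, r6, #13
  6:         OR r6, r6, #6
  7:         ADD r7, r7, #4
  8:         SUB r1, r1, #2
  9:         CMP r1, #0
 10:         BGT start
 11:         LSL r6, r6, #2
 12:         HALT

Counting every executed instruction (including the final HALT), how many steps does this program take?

after MOV r6, #3: r6=3
after MOV r1, #6: r1=6
after MOV r7, #0: r7=0
after LDR r6, [r7]: r6=M[0]=11
after OR r6, r6, #13: r6=11|13=15
after OR r6, r6, #6: r6=15|6=15
after ADD r7, r7, #4: r7=0+4=4
after SUB r1, r1, #2: r1=6-2=4
CMP r1, #0  (cmp 4,0)
BGT start: taken
after LDR r6, [r7]: r6=M[4]=9
after OR r6, r6, #13: r6=9|13=13
after OR r6, r6, #6: r6=13|6=15
after ADD r7, r7, #4: r7=4+4=8
after SUB r1, r1, #2: r1=4-2=2
CMP r1, #0  (cmp 2,0)
BGT start: taken
after LDR r6, [r7]: r6=M[8]=5
after OR r6, r6, #13: r6=5|13=13
after OR r6, r6, #6: r6=13|6=15
after ADD r7, r7, #4: r7=8+4=12
after SUB r1, r1, #2: r1=2-2=0
CMP r1, #0  (cmp 0,0)
BGT start: not taken
after LSL r6, r6, #2: r6=15<<2=60
halt.
Total executed instructions: 26.

26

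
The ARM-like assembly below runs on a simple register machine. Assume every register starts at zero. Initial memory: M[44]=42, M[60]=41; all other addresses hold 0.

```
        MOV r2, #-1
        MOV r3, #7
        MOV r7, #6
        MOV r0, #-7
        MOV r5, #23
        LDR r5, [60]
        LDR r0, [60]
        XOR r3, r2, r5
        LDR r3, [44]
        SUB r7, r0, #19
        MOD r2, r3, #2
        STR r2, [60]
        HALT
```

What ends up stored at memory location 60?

MOV r2, #-1 → r2=-1
MOV r3, #7 → r3=7
MOV r7, #6 → r7=6
MOV r0, #-7 → r0=-7
MOV r5, #23 → r5=23
LDR r5, [60] → r5=M[60]=41
LDR r0, [60] → r0=M[60]=41
XOR r3, r2, r5 → r3=(-1)^41=-42
LDR r3, [44] → r3=M[44]=42
SUB r7, r0, #19 → r7=41-19=22
MOD r2, r3, #2 → r2=42%2=0
STR r2, [60] → M[60]=0
halt.

0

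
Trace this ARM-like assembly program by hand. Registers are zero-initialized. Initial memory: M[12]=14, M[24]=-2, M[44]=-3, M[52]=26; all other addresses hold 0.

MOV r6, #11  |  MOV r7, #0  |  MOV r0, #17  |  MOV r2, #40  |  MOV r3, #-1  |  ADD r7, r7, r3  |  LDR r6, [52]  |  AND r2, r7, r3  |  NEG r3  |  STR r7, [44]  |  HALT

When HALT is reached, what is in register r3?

MOV r6, #11 → r6=11
MOV r7, #0 → r7=0
MOV r0, #17 → r0=17
MOV r2, #40 → r2=40
MOV r3, #-1 → r3=-1
ADD r7, r7, r3 → r7=0+(-1)=-1
LDR r6, [52] → r6=M[52]=26
AND r2, r7, r3 → r2=(-1)&(-1)=-1
NEG r3 → r3=-(-1)=1
STR r7, [44] → M[44]=-1
halt.

1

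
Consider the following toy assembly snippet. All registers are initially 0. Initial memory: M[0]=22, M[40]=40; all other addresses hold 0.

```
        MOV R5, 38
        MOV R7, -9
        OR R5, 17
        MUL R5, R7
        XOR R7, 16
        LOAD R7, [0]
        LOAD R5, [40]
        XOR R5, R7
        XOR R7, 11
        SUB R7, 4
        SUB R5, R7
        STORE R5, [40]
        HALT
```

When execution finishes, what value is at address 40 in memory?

after MOV R5, 38: R5=38
after MOV R7, -9: R7=-9
after OR R5, 17: R5=38|17=55
after MUL R5, R7: R5=55*(-9)=-495
after XOR R7, 16: R7=(-9)^16=-25
after LOAD R7, [0]: R7=M[0]=22
after LOAD R5, [40]: R5=M[40]=40
after XOR R5, R7: R5=40^22=62
after XOR R7, 11: R7=22^11=29
after SUB R7, 4: R7=29-4=25
after SUB R5, R7: R5=62-25=37
STORE R5, [40] → M[40]=37
halt.

37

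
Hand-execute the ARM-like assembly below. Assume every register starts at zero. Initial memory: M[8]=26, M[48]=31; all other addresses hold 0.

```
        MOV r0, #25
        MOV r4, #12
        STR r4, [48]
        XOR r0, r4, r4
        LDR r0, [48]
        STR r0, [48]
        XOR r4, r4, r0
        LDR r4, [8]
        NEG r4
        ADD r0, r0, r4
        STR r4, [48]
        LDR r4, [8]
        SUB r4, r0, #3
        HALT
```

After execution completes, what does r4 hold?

-17

MOV r0, #25 → r0=25
MOV r4, #12 → r4=12
STR r4, [48] → M[48]=12
XOR r0, r4, r4 → r0=12^12=0
LDR r0, [48] → r0=M[48]=12
STR r0, [48] → M[48]=12
XOR r4, r4, r0 → r4=12^12=0
LDR r4, [8] → r4=M[8]=26
NEG r4 → r4=-(26)=-26
ADD r0, r0, r4 → r0=12+(-26)=-14
STR r4, [48] → M[48]=-26
LDR r4, [8] → r4=M[8]=26
SUB r4, r0, #3 → r4=(-14)-3=-17
halt.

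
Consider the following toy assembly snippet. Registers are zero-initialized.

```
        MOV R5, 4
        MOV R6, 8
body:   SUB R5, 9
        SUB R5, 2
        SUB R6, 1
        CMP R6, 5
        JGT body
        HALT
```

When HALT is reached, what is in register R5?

-29

R5=4
R6=8
R5=4-9=-5
R5=(-5)-2=-7
R6=8-1=7
CMP R6, 5  (cmp 7,5)
JGT body: taken
R5=(-7)-9=-16
R5=(-16)-2=-18
R6=7-1=6
CMP R6, 5  (cmp 6,5)
JGT body: taken
R5=(-18)-9=-27
R5=(-27)-2=-29
R6=6-1=5
CMP R6, 5  (cmp 5,5)
JGT body: not taken
halt.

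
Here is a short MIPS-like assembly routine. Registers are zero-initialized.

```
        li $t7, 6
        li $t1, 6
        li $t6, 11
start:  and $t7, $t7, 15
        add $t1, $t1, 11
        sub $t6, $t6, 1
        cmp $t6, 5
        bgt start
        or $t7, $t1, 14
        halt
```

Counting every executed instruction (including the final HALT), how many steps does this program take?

35

after li $t7, 6: $t7=6
after li $t1, 6: $t1=6
after li $t6, 11: $t6=11
after and $t7, $t7, 15: $t7=6&15=6
after add $t1, $t1, 11: $t1=6+11=17
after sub $t6, $t6, 1: $t6=11-1=10
cmp $t6, 5  (cmp 10,5)
bgt start: taken
after and $t7, $t7, 15: $t7=6&15=6
after add $t1, $t1, 11: $t1=17+11=28
after sub $t6, $t6, 1: $t6=10-1=9
cmp $t6, 5  (cmp 9,5)
bgt start: taken
after and $t7, $t7, 15: $t7=6&15=6
after add $t1, $t1, 11: $t1=28+11=39
after sub $t6, $t6, 1: $t6=9-1=8
cmp $t6, 5  (cmp 8,5)
bgt start: taken
after and $t7, $t7, 15: $t7=6&15=6
after add $t1, $t1, 11: $t1=39+11=50
after sub $t6, $t6, 1: $t6=8-1=7
cmp $t6, 5  (cmp 7,5)
bgt start: taken
after and $t7, $t7, 15: $t7=6&15=6
after add $t1, $t1, 11: $t1=50+11=61
after sub $t6, $t6, 1: $t6=7-1=6
cmp $t6, 5  (cmp 6,5)
bgt start: taken
after and $t7, $t7, 15: $t7=6&15=6
after add $t1, $t1, 11: $t1=61+11=72
after sub $t6, $t6, 1: $t6=6-1=5
cmp $t6, 5  (cmp 5,5)
bgt start: not taken
after or $t7, $t1, 14: $t7=72|14=78
halt.
Total executed instructions: 35.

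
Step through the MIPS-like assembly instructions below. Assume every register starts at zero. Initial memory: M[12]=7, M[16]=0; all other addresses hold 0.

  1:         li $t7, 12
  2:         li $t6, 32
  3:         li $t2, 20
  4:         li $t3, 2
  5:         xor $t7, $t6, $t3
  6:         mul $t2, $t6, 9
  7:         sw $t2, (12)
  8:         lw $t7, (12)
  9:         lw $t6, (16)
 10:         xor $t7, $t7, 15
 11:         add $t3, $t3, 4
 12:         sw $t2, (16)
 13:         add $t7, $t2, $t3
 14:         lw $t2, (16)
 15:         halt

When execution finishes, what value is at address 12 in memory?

li $t7, 12 → $t7=12
li $t6, 32 → $t6=32
li $t2, 20 → $t2=20
li $t3, 2 → $t3=2
xor $t7, $t6, $t3 → $t7=32^2=34
mul $t2, $t6, 9 → $t2=32*9=288
sw $t2, (12) → M[12]=288
lw $t7, (12) → $t7=M[12]=288
lw $t6, (16) → $t6=M[16]=0
xor $t7, $t7, 15 → $t7=288^15=303
add $t3, $t3, 4 → $t3=2+4=6
sw $t2, (16) → M[16]=288
add $t7, $t2, $t3 → $t7=288+6=294
lw $t2, (16) → $t2=M[16]=288
halt.

288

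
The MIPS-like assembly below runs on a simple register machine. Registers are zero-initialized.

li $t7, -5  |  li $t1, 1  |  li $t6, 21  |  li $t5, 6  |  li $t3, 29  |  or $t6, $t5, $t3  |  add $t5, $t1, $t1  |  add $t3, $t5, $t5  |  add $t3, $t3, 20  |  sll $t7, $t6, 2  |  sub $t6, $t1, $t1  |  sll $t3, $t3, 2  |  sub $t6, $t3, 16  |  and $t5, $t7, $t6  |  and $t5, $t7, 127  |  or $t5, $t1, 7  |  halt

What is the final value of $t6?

after li $t7, -5: $t7=-5
after li $t1, 1: $t1=1
after li $t6, 21: $t6=21
after li $t5, 6: $t5=6
after li $t3, 29: $t3=29
after or $t6, $t5, $t3: $t6=6|29=31
after add $t5, $t1, $t1: $t5=1+1=2
after add $t3, $t5, $t5: $t3=2+2=4
after add $t3, $t3, 20: $t3=4+20=24
after sll $t7, $t6, 2: $t7=31<<2=124
after sub $t6, $t1, $t1: $t6=1-1=0
after sll $t3, $t3, 2: $t3=24<<2=96
after sub $t6, $t3, 16: $t6=96-16=80
after and $t5, $t7, $t6: $t5=124&80=80
after and $t5, $t7, 127: $t5=124&127=124
after or $t5, $t1, 7: $t5=1|7=7
halt.

80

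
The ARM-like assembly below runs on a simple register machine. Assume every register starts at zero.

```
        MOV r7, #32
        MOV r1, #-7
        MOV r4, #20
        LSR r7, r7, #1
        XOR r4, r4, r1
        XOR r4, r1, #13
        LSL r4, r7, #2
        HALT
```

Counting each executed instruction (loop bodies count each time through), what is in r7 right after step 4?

r7=32
r1=-7
r4=20
r7=32>>1=16
After step 4: r7 = 16.

16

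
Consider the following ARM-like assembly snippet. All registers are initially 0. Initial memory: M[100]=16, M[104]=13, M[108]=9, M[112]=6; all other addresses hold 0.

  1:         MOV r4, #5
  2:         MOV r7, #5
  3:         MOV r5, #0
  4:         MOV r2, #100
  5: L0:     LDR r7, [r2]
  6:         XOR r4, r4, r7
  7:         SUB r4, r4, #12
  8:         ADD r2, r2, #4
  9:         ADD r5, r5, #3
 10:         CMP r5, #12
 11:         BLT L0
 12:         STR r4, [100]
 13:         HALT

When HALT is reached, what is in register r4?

after MOV r4, #5: r4=5
after MOV r7, #5: r7=5
after MOV r5, #0: r5=0
after MOV r2, #100: r2=100
after LDR r7, [r2]: r7=M[100]=16
after XOR r4, r4, r7: r4=5^16=21
after SUB r4, r4, #12: r4=21-12=9
after ADD r2, r2, #4: r2=100+4=104
after ADD r5, r5, #3: r5=0+3=3
CMP r5, #12  (cmp 3,12)
BLT L0: taken
after LDR r7, [r2]: r7=M[104]=13
after XOR r4, r4, r7: r4=9^13=4
after SUB r4, r4, #12: r4=4-12=-8
after ADD r2, r2, #4: r2=104+4=108
after ADD r5, r5, #3: r5=3+3=6
CMP r5, #12  (cmp 6,12)
BLT L0: taken
after LDR r7, [r2]: r7=M[108]=9
after XOR r4, r4, r7: r4=(-8)^9=-15
after SUB r4, r4, #12: r4=(-15)-12=-27
after ADD r2, r2, #4: r2=108+4=112
after ADD r5, r5, #3: r5=6+3=9
CMP r5, #12  (cmp 9,12)
BLT L0: taken
after LDR r7, [r2]: r7=M[112]=6
after XOR r4, r4, r7: r4=(-27)^6=-29
after SUB r4, r4, #12: r4=(-29)-12=-41
after ADD r2, r2, #4: r2=112+4=116
after ADD r5, r5, #3: r5=9+3=12
CMP r5, #12  (cmp 12,12)
BLT L0: not taken
STR r4, [100] → M[100]=-41
halt.

-41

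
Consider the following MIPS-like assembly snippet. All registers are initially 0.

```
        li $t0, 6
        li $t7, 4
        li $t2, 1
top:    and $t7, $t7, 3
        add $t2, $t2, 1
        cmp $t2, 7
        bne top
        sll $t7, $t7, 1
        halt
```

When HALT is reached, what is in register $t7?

$t0=6
$t7=4
$t2=1
$t7=4&3=0
$t2=1+1=2
cmp $t2, 7  (cmp 2,7)
bne top: taken
$t7=0&3=0
$t2=2+1=3
cmp $t2, 7  (cmp 3,7)
bne top: taken
$t7=0&3=0
$t2=3+1=4
cmp $t2, 7  (cmp 4,7)
bne top: taken
$t7=0&3=0
$t2=4+1=5
cmp $t2, 7  (cmp 5,7)
bne top: taken
$t7=0&3=0
$t2=5+1=6
cmp $t2, 7  (cmp 6,7)
bne top: taken
$t7=0&3=0
$t2=6+1=7
cmp $t2, 7  (cmp 7,7)
bne top: not taken
$t7=0<<1=0
halt.

0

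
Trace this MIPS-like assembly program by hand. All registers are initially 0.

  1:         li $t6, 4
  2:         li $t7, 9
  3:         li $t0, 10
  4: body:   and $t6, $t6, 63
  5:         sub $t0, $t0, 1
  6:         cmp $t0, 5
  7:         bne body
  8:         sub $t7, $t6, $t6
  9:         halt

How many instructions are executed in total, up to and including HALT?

$t6=4
$t7=9
$t0=10
$t6=4&63=4
$t0=10-1=9
cmp $t0, 5  (cmp 9,5)
bne body: taken
$t6=4&63=4
$t0=9-1=8
cmp $t0, 5  (cmp 8,5)
bne body: taken
$t6=4&63=4
$t0=8-1=7
cmp $t0, 5  (cmp 7,5)
bne body: taken
$t6=4&63=4
$t0=7-1=6
cmp $t0, 5  (cmp 6,5)
bne body: taken
$t6=4&63=4
$t0=6-1=5
cmp $t0, 5  (cmp 5,5)
bne body: not taken
$t7=4-4=0
halt.
Total executed instructions: 25.

25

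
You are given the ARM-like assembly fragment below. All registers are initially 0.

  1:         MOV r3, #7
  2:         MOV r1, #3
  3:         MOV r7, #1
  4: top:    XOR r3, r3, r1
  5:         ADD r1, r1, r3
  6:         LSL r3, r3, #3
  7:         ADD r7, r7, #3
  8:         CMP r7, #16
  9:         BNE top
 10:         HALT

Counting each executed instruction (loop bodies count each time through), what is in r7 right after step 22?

MOV r3, #7 → r3=7
MOV r1, #3 → r1=3
MOV r7, #1 → r7=1
XOR r3, r3, r1 → r3=7^3=4
ADD r1, r1, r3 → r1=3+4=7
LSL r3, r3, #3 → r3=4<<3=32
ADD r7, r7, #3 → r7=1+3=4
CMP r7, #16  (cmp 4,16)
BNE top: taken
XOR r3, r3, r1 → r3=32^7=39
ADD r1, r1, r3 → r1=7+39=46
LSL r3, r3, #3 → r3=39<<3=312
ADD r7, r7, #3 → r7=4+3=7
CMP r7, #16  (cmp 7,16)
BNE top: taken
XOR r3, r3, r1 → r3=312^46=278
ADD r1, r1, r3 → r1=46+278=324
LSL r3, r3, #3 → r3=278<<3=2224
ADD r7, r7, #3 → r7=7+3=10
CMP r7, #16  (cmp 10,16)
BNE top: taken
XOR r3, r3, r1 → r3=2224^324=2548
After step 22: r7 = 10.

10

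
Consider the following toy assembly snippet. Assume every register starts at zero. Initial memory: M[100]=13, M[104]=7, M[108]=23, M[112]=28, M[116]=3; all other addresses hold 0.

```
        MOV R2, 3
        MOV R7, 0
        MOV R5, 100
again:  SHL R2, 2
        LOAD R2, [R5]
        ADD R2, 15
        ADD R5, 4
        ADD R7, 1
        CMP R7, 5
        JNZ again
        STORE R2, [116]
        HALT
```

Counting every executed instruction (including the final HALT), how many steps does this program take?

R2=3
R7=0
R5=100
R2=3<<2=12
R2=M[100]=13
R2=13+15=28
R5=100+4=104
R7=0+1=1
CMP R7, 5  (cmp 1,5)
JNZ again: taken
R2=28<<2=112
R2=M[104]=7
R2=7+15=22
R5=104+4=108
R7=1+1=2
CMP R7, 5  (cmp 2,5)
JNZ again: taken
R2=22<<2=88
R2=M[108]=23
R2=23+15=38
R5=108+4=112
R7=2+1=3
CMP R7, 5  (cmp 3,5)
JNZ again: taken
R2=38<<2=152
R2=M[112]=28
R2=28+15=43
R5=112+4=116
R7=3+1=4
CMP R7, 5  (cmp 4,5)
JNZ again: taken
R2=43<<2=172
R2=M[116]=3
R2=3+15=18
R5=116+4=120
R7=4+1=5
CMP R7, 5  (cmp 5,5)
JNZ again: not taken
STORE R2, [116] → M[116]=18
halt.
Total executed instructions: 40.

40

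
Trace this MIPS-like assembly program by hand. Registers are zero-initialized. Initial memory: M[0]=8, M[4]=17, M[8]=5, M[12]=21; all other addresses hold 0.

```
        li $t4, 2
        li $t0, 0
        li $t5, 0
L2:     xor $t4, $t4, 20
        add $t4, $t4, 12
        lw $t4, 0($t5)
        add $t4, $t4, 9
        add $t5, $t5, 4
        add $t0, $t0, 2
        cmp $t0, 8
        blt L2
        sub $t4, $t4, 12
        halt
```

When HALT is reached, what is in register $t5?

16

li $t4, 2 → $t4=2
li $t0, 0 → $t0=0
li $t5, 0 → $t5=0
xor $t4, $t4, 20 → $t4=2^20=22
add $t4, $t4, 12 → $t4=22+12=34
lw $t4, 0($t5) → $t4=M[0]=8
add $t4, $t4, 9 → $t4=8+9=17
add $t5, $t5, 4 → $t5=0+4=4
add $t0, $t0, 2 → $t0=0+2=2
cmp $t0, 8  (cmp 2,8)
blt L2: taken
xor $t4, $t4, 20 → $t4=17^20=5
add $t4, $t4, 12 → $t4=5+12=17
lw $t4, 0($t5) → $t4=M[4]=17
add $t4, $t4, 9 → $t4=17+9=26
add $t5, $t5, 4 → $t5=4+4=8
add $t0, $t0, 2 → $t0=2+2=4
cmp $t0, 8  (cmp 4,8)
blt L2: taken
xor $t4, $t4, 20 → $t4=26^20=14
add $t4, $t4, 12 → $t4=14+12=26
lw $t4, 0($t5) → $t4=M[8]=5
add $t4, $t4, 9 → $t4=5+9=14
add $t5, $t5, 4 → $t5=8+4=12
add $t0, $t0, 2 → $t0=4+2=6
cmp $t0, 8  (cmp 6,8)
blt L2: taken
xor $t4, $t4, 20 → $t4=14^20=26
add $t4, $t4, 12 → $t4=26+12=38
lw $t4, 0($t5) → $t4=M[12]=21
add $t4, $t4, 9 → $t4=21+9=30
add $t5, $t5, 4 → $t5=12+4=16
add $t0, $t0, 2 → $t0=6+2=8
cmp $t0, 8  (cmp 8,8)
blt L2: not taken
sub $t4, $t4, 12 → $t4=30-12=18
halt.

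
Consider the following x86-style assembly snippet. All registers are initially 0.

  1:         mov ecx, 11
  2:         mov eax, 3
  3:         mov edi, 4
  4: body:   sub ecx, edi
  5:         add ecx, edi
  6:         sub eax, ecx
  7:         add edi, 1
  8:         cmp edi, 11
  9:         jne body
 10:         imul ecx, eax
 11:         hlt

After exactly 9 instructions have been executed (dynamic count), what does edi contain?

mov ecx, 11 → ecx=11
mov eax, 3 → eax=3
mov edi, 4 → edi=4
sub ecx, edi → ecx=11-4=7
add ecx, edi → ecx=7+4=11
sub eax, ecx → eax=3-11=-8
add edi, 1 → edi=4+1=5
cmp edi, 11  (cmp 5,11)
jne body: taken
After step 9: edi = 5.

5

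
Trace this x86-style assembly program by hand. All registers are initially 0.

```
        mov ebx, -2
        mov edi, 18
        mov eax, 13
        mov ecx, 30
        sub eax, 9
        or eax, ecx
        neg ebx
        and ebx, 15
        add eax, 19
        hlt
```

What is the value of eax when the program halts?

49

after mov ebx, -2: ebx=-2
after mov edi, 18: edi=18
after mov eax, 13: eax=13
after mov ecx, 30: ecx=30
after sub eax, 9: eax=13-9=4
after or eax, ecx: eax=4|30=30
after neg ebx: ebx=-(-2)=2
after and ebx, 15: ebx=2&15=2
after add eax, 19: eax=30+19=49
halt.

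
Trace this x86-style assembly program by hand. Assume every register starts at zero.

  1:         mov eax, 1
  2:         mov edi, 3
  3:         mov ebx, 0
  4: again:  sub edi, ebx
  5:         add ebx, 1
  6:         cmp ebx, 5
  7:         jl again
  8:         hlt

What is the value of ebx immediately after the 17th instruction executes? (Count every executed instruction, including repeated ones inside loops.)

4

mov eax, 1 → eax=1
mov edi, 3 → edi=3
mov ebx, 0 → ebx=0
sub edi, ebx → edi=3-0=3
add ebx, 1 → ebx=0+1=1
cmp ebx, 5  (cmp 1,5)
jl again: taken
sub edi, ebx → edi=3-1=2
add ebx, 1 → ebx=1+1=2
cmp ebx, 5  (cmp 2,5)
jl again: taken
sub edi, ebx → edi=2-2=0
add ebx, 1 → ebx=2+1=3
cmp ebx, 5  (cmp 3,5)
jl again: taken
sub edi, ebx → edi=0-3=-3
add ebx, 1 → ebx=3+1=4
After step 17: ebx = 4.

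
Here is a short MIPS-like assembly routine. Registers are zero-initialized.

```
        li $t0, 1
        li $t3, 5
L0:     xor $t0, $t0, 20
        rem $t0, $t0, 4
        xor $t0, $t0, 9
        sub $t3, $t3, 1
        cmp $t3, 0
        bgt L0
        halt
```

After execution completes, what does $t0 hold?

8

$t0=1
$t3=5
$t0=1^20=21
$t0=21%4=1
$t0=1^9=8
$t3=5-1=4
cmp $t3, 0  (cmp 4,0)
bgt L0: taken
$t0=8^20=28
$t0=28%4=0
$t0=0^9=9
$t3=4-1=3
cmp $t3, 0  (cmp 3,0)
bgt L0: taken
$t0=9^20=29
$t0=29%4=1
$t0=1^9=8
$t3=3-1=2
cmp $t3, 0  (cmp 2,0)
bgt L0: taken
$t0=8^20=28
$t0=28%4=0
$t0=0^9=9
$t3=2-1=1
cmp $t3, 0  (cmp 1,0)
bgt L0: taken
$t0=9^20=29
$t0=29%4=1
$t0=1^9=8
$t3=1-1=0
cmp $t3, 0  (cmp 0,0)
bgt L0: not taken
halt.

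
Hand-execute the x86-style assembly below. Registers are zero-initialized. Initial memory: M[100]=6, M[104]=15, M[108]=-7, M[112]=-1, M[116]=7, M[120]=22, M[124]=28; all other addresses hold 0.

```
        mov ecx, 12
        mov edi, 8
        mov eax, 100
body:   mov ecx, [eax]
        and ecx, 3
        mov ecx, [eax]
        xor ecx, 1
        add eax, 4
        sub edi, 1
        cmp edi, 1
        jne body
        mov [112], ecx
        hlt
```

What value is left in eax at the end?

128

after mov ecx, 12: ecx=12
after mov edi, 8: edi=8
after mov eax, 100: eax=100
after mov ecx, [eax]: ecx=M[100]=6
after and ecx, 3: ecx=6&3=2
after mov ecx, [eax]: ecx=M[100]=6
after xor ecx, 1: ecx=6^1=7
after add eax, 4: eax=100+4=104
after sub edi, 1: edi=8-1=7
cmp edi, 1  (cmp 7,1)
jne body: taken
after mov ecx, [eax]: ecx=M[104]=15
after and ecx, 3: ecx=15&3=3
after mov ecx, [eax]: ecx=M[104]=15
after xor ecx, 1: ecx=15^1=14
after add eax, 4: eax=104+4=108
after sub edi, 1: edi=7-1=6
cmp edi, 1  (cmp 6,1)
jne body: taken
after mov ecx, [eax]: ecx=M[108]=-7
after and ecx, 3: ecx=(-7)&3=1
after mov ecx, [eax]: ecx=M[108]=-7
after xor ecx, 1: ecx=(-7)^1=-8
after add eax, 4: eax=108+4=112
after sub edi, 1: edi=6-1=5
cmp edi, 1  (cmp 5,1)
jne body: taken
after mov ecx, [eax]: ecx=M[112]=-1
after and ecx, 3: ecx=(-1)&3=3
after mov ecx, [eax]: ecx=M[112]=-1
after xor ecx, 1: ecx=(-1)^1=-2
after add eax, 4: eax=112+4=116
after sub edi, 1: edi=5-1=4
cmp edi, 1  (cmp 4,1)
jne body: taken
after mov ecx, [eax]: ecx=M[116]=7
after and ecx, 3: ecx=7&3=3
after mov ecx, [eax]: ecx=M[116]=7
after xor ecx, 1: ecx=7^1=6
after add eax, 4: eax=116+4=120
after sub edi, 1: edi=4-1=3
cmp edi, 1  (cmp 3,1)
jne body: taken
after mov ecx, [eax]: ecx=M[120]=22
after and ecx, 3: ecx=22&3=2
after mov ecx, [eax]: ecx=M[120]=22
after xor ecx, 1: ecx=22^1=23
after add eax, 4: eax=120+4=124
after sub edi, 1: edi=3-1=2
cmp edi, 1  (cmp 2,1)
jne body: taken
after mov ecx, [eax]: ecx=M[124]=28
after and ecx, 3: ecx=28&3=0
after mov ecx, [eax]: ecx=M[124]=28
after xor ecx, 1: ecx=28^1=29
after add eax, 4: eax=124+4=128
after sub edi, 1: edi=2-1=1
cmp edi, 1  (cmp 1,1)
jne body: not taken
mov [112], ecx → M[112]=29
halt.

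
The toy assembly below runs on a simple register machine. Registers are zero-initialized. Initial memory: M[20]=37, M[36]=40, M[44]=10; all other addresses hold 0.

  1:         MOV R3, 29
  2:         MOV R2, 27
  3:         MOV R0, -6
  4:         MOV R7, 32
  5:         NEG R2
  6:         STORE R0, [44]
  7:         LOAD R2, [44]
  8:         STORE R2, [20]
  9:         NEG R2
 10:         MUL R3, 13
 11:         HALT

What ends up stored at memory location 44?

-6

R3=29
R2=27
R0=-6
R7=32
R2=-(27)=-27
STORE R0, [44] → M[44]=-6
R2=M[44]=-6
STORE R2, [20] → M[20]=-6
R2=-(-6)=6
R3=29*13=377
halt.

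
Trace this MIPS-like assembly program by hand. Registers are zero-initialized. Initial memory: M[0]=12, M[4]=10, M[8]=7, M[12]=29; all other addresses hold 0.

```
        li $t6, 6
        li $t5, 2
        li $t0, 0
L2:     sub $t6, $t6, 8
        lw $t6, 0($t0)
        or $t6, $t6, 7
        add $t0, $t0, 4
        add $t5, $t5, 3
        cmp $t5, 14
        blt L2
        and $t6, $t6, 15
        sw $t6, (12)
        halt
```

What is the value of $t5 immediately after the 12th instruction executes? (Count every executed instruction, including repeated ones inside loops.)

5

li $t6, 6 → $t6=6
li $t5, 2 → $t5=2
li $t0, 0 → $t0=0
sub $t6, $t6, 8 → $t6=6-8=-2
lw $t6, 0($t0) → $t6=M[0]=12
or $t6, $t6, 7 → $t6=12|7=15
add $t0, $t0, 4 → $t0=0+4=4
add $t5, $t5, 3 → $t5=2+3=5
cmp $t5, 14  (cmp 5,14)
blt L2: taken
sub $t6, $t6, 8 → $t6=15-8=7
lw $t6, 0($t0) → $t6=M[4]=10
After step 12: $t5 = 5.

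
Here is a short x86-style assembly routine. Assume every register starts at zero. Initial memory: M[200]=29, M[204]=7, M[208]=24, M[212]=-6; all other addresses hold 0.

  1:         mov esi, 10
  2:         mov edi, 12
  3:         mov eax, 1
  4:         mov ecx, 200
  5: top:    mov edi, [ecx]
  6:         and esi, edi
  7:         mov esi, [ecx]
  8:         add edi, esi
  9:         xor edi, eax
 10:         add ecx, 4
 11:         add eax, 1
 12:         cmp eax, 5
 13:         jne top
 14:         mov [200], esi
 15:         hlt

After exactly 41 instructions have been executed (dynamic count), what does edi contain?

esi=10
edi=12
eax=1
ecx=200
edi=M[200]=29
esi=10&29=8
esi=M[200]=29
edi=29+29=58
edi=58^1=59
ecx=200+4=204
eax=1+1=2
cmp eax, 5  (cmp 2,5)
jne top: taken
edi=M[204]=7
esi=29&7=5
esi=M[204]=7
edi=7+7=14
edi=14^2=12
ecx=204+4=208
eax=2+1=3
cmp eax, 5  (cmp 3,5)
jne top: taken
edi=M[208]=24
esi=7&24=0
esi=M[208]=24
edi=24+24=48
edi=48^3=51
ecx=208+4=212
eax=3+1=4
cmp eax, 5  (cmp 4,5)
jne top: taken
edi=M[212]=-6
esi=24&(-6)=24
esi=M[212]=-6
edi=(-6)+(-6)=-12
edi=(-12)^4=-16
ecx=212+4=216
eax=4+1=5
cmp eax, 5  (cmp 5,5)
jne top: not taken
mov [200], esi → M[200]=-6
After step 41: edi = -16.

-16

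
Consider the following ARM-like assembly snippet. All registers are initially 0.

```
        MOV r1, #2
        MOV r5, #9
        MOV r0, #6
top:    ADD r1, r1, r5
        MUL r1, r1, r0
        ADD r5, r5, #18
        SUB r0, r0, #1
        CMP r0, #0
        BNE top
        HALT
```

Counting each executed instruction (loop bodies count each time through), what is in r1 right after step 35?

12879

r1=2
r5=9
r0=6
r1=2+9=11
r1=11*6=66
r5=9+18=27
r0=6-1=5
CMP r0, #0  (cmp 5,0)
BNE top: taken
r1=66+27=93
r1=93*5=465
r5=27+18=45
r0=5-1=4
CMP r0, #0  (cmp 4,0)
BNE top: taken
r1=465+45=510
r1=510*4=2040
r5=45+18=63
r0=4-1=3
CMP r0, #0  (cmp 3,0)
BNE top: taken
r1=2040+63=2103
r1=2103*3=6309
r5=63+18=81
r0=3-1=2
CMP r0, #0  (cmp 2,0)
BNE top: taken
r1=6309+81=6390
r1=6390*2=12780
r5=81+18=99
r0=2-1=1
CMP r0, #0  (cmp 1,0)
BNE top: taken
r1=12780+99=12879
r1=12879*1=12879
After step 35: r1 = 12879.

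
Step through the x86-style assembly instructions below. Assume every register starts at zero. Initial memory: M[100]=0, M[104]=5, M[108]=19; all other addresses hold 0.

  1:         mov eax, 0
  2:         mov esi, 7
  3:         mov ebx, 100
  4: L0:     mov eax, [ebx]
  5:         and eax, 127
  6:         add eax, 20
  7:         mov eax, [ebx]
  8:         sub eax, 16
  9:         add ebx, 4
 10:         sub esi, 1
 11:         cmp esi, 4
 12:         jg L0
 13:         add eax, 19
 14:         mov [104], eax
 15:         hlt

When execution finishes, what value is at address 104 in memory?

mov eax, 0 → eax=0
mov esi, 7 → esi=7
mov ebx, 100 → ebx=100
mov eax, [ebx] → eax=M[100]=0
and eax, 127 → eax=0&127=0
add eax, 20 → eax=0+20=20
mov eax, [ebx] → eax=M[100]=0
sub eax, 16 → eax=0-16=-16
add ebx, 4 → ebx=100+4=104
sub esi, 1 → esi=7-1=6
cmp esi, 4  (cmp 6,4)
jg L0: taken
mov eax, [ebx] → eax=M[104]=5
and eax, 127 → eax=5&127=5
add eax, 20 → eax=5+20=25
mov eax, [ebx] → eax=M[104]=5
sub eax, 16 → eax=5-16=-11
add ebx, 4 → ebx=104+4=108
sub esi, 1 → esi=6-1=5
cmp esi, 4  (cmp 5,4)
jg L0: taken
mov eax, [ebx] → eax=M[108]=19
and eax, 127 → eax=19&127=19
add eax, 20 → eax=19+20=39
mov eax, [ebx] → eax=M[108]=19
sub eax, 16 → eax=19-16=3
add ebx, 4 → ebx=108+4=112
sub esi, 1 → esi=5-1=4
cmp esi, 4  (cmp 4,4)
jg L0: not taken
add eax, 19 → eax=3+19=22
mov [104], eax → M[104]=22
halt.

22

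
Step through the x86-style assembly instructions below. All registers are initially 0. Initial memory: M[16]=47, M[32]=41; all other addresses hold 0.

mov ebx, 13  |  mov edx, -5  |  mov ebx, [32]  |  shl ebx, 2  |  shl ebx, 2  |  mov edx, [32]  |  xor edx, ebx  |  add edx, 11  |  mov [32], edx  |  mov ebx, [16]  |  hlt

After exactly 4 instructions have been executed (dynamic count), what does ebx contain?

ebx=13
edx=-5
ebx=M[32]=41
ebx=41<<2=164
After step 4: ebx = 164.

164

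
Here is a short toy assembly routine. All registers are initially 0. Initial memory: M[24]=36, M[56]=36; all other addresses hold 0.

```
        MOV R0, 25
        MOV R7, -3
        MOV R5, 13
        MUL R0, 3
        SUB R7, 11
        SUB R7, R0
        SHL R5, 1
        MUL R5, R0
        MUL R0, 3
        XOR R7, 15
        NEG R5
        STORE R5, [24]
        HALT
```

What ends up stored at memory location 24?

MOV R0, 25 → R0=25
MOV R7, -3 → R7=-3
MOV R5, 13 → R5=13
MUL R0, 3 → R0=25*3=75
SUB R7, 11 → R7=(-3)-11=-14
SUB R7, R0 → R7=(-14)-75=-89
SHL R5, 1 → R5=13<<1=26
MUL R5, R0 → R5=26*75=1950
MUL R0, 3 → R0=75*3=225
XOR R7, 15 → R7=(-89)^15=-88
NEG R5 → R5=-(1950)=-1950
STORE R5, [24] → M[24]=-1950
halt.

-1950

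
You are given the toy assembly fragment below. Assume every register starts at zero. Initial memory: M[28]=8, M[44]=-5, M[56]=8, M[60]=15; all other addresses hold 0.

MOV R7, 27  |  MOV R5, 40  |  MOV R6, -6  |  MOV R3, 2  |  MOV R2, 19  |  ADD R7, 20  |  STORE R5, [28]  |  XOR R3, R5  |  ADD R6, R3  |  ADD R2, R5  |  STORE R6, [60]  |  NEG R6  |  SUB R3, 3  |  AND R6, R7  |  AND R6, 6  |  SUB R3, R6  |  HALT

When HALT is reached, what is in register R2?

MOV R7, 27 → R7=27
MOV R5, 40 → R5=40
MOV R6, -6 → R6=-6
MOV R3, 2 → R3=2
MOV R2, 19 → R2=19
ADD R7, 20 → R7=27+20=47
STORE R5, [28] → M[28]=40
XOR R3, R5 → R3=2^40=42
ADD R6, R3 → R6=(-6)+42=36
ADD R2, R5 → R2=19+40=59
STORE R6, [60] → M[60]=36
NEG R6 → R6=-(36)=-36
SUB R3, 3 → R3=42-3=39
AND R6, R7 → R6=(-36)&47=12
AND R6, 6 → R6=12&6=4
SUB R3, R6 → R3=39-4=35
halt.

59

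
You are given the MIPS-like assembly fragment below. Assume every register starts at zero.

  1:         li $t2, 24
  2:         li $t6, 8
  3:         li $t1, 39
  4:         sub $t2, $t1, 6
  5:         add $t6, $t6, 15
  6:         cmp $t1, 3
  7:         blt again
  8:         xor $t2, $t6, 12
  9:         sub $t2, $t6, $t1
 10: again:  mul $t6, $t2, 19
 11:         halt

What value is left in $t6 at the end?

-304

$t2=24
$t6=8
$t1=39
$t2=39-6=33
$t6=8+15=23
cmp $t1, 3  (cmp 39,3)
blt again: not taken
$t2=23^12=27
$t2=23-39=-16
$t6=(-16)*19=-304
halt.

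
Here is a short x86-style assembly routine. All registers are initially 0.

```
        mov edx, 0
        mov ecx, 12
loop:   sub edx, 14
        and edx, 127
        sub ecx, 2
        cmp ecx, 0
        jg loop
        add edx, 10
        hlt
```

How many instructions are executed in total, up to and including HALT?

edx=0
ecx=12
edx=0-14=-14
edx=(-14)&127=114
ecx=12-2=10
cmp ecx, 0  (cmp 10,0)
jg loop: taken
edx=114-14=100
edx=100&127=100
ecx=10-2=8
cmp ecx, 0  (cmp 8,0)
jg loop: taken
edx=100-14=86
edx=86&127=86
ecx=8-2=6
cmp ecx, 0  (cmp 6,0)
jg loop: taken
edx=86-14=72
edx=72&127=72
ecx=6-2=4
cmp ecx, 0  (cmp 4,0)
jg loop: taken
edx=72-14=58
edx=58&127=58
ecx=4-2=2
cmp ecx, 0  (cmp 2,0)
jg loop: taken
edx=58-14=44
edx=44&127=44
ecx=2-2=0
cmp ecx, 0  (cmp 0,0)
jg loop: not taken
edx=44+10=54
halt.
Total executed instructions: 34.

34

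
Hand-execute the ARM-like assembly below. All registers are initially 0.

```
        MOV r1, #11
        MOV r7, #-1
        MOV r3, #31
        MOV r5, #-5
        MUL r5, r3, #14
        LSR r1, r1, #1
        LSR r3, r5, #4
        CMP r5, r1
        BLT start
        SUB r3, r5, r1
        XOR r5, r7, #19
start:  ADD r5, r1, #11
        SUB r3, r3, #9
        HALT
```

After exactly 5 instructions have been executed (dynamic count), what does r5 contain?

r1=11
r7=-1
r3=31
r5=-5
r5=31*14=434
After step 5: r5 = 434.

434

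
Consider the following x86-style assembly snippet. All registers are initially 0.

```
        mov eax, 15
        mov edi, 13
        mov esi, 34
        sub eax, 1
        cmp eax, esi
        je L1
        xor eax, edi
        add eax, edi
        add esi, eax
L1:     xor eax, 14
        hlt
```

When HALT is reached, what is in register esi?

50

eax=15
edi=13
esi=34
eax=15-1=14
cmp eax, esi  (cmp 14,34)
je L1: not taken
eax=14^13=3
eax=3+13=16
esi=34+16=50
eax=16^14=30
halt.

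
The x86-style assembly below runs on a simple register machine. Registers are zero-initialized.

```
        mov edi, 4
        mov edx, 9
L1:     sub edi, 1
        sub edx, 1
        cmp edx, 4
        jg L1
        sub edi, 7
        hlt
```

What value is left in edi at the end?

-8

mov edi, 4 → edi=4
mov edx, 9 → edx=9
sub edi, 1 → edi=4-1=3
sub edx, 1 → edx=9-1=8
cmp edx, 4  (cmp 8,4)
jg L1: taken
sub edi, 1 → edi=3-1=2
sub edx, 1 → edx=8-1=7
cmp edx, 4  (cmp 7,4)
jg L1: taken
sub edi, 1 → edi=2-1=1
sub edx, 1 → edx=7-1=6
cmp edx, 4  (cmp 6,4)
jg L1: taken
sub edi, 1 → edi=1-1=0
sub edx, 1 → edx=6-1=5
cmp edx, 4  (cmp 5,4)
jg L1: taken
sub edi, 1 → edi=0-1=-1
sub edx, 1 → edx=5-1=4
cmp edx, 4  (cmp 4,4)
jg L1: not taken
sub edi, 7 → edi=(-1)-7=-8
halt.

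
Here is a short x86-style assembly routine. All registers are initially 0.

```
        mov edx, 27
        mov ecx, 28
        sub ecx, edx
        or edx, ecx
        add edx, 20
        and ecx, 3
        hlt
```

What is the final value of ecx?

after mov edx, 27: edx=27
after mov ecx, 28: ecx=28
after sub ecx, edx: ecx=28-27=1
after or edx, ecx: edx=27|1=27
after add edx, 20: edx=27+20=47
after and ecx, 3: ecx=1&3=1
halt.

1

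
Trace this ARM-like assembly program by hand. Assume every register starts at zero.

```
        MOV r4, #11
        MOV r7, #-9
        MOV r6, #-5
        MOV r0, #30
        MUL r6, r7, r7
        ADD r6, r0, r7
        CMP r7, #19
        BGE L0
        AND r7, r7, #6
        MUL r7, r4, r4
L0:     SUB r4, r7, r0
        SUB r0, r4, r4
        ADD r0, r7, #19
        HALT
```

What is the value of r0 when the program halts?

r4=11
r7=-9
r6=-5
r0=30
r6=(-9)*(-9)=81
r6=30+(-9)=21
CMP r7, #19  (cmp -9,19)
BGE L0: not taken
r7=(-9)&6=6
r7=11*11=121
r4=121-30=91
r0=91-91=0
r0=121+19=140
halt.

140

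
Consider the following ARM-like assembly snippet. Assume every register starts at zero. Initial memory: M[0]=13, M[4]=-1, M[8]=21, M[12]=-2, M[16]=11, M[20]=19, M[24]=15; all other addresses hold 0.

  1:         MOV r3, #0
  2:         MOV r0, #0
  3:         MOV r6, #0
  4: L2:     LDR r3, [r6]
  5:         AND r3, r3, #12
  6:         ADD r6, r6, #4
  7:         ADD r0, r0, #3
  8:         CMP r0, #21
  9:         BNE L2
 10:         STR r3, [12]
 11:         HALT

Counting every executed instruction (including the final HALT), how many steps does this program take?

MOV r3, #0 → r3=0
MOV r0, #0 → r0=0
MOV r6, #0 → r6=0
LDR r3, [r6] → r3=M[0]=13
AND r3, r3, #12 → r3=13&12=12
ADD r6, r6, #4 → r6=0+4=4
ADD r0, r0, #3 → r0=0+3=3
CMP r0, #21  (cmp 3,21)
BNE L2: taken
LDR r3, [r6] → r3=M[4]=-1
AND r3, r3, #12 → r3=(-1)&12=12
ADD r6, r6, #4 → r6=4+4=8
ADD r0, r0, #3 → r0=3+3=6
CMP r0, #21  (cmp 6,21)
BNE L2: taken
LDR r3, [r6] → r3=M[8]=21
AND r3, r3, #12 → r3=21&12=4
ADD r6, r6, #4 → r6=8+4=12
ADD r0, r0, #3 → r0=6+3=9
CMP r0, #21  (cmp 9,21)
BNE L2: taken
LDR r3, [r6] → r3=M[12]=-2
AND r3, r3, #12 → r3=(-2)&12=12
ADD r6, r6, #4 → r6=12+4=16
ADD r0, r0, #3 → r0=9+3=12
CMP r0, #21  (cmp 12,21)
BNE L2: taken
LDR r3, [r6] → r3=M[16]=11
AND r3, r3, #12 → r3=11&12=8
ADD r6, r6, #4 → r6=16+4=20
ADD r0, r0, #3 → r0=12+3=15
CMP r0, #21  (cmp 15,21)
BNE L2: taken
LDR r3, [r6] → r3=M[20]=19
AND r3, r3, #12 → r3=19&12=0
ADD r6, r6, #4 → r6=20+4=24
ADD r0, r0, #3 → r0=15+3=18
CMP r0, #21  (cmp 18,21)
BNE L2: taken
LDR r3, [r6] → r3=M[24]=15
AND r3, r3, #12 → r3=15&12=12
ADD r6, r6, #4 → r6=24+4=28
ADD r0, r0, #3 → r0=18+3=21
CMP r0, #21  (cmp 21,21)
BNE L2: not taken
STR r3, [12] → M[12]=12
halt.
Total executed instructions: 47.

47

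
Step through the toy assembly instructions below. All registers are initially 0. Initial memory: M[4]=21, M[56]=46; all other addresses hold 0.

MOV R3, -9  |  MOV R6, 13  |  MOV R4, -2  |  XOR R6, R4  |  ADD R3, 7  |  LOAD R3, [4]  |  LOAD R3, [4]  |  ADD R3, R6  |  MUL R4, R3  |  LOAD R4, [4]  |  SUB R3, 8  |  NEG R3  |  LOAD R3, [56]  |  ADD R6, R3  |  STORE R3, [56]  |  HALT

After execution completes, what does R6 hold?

33

R3=-9
R6=13
R4=-2
R6=13^(-2)=-13
R3=(-9)+7=-2
R3=M[4]=21
R3=M[4]=21
R3=21+(-13)=8
R4=(-2)*8=-16
R4=M[4]=21
R3=8-8=0
R3=-(0)=0
R3=M[56]=46
R6=(-13)+46=33
STORE R3, [56] → M[56]=46
halt.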